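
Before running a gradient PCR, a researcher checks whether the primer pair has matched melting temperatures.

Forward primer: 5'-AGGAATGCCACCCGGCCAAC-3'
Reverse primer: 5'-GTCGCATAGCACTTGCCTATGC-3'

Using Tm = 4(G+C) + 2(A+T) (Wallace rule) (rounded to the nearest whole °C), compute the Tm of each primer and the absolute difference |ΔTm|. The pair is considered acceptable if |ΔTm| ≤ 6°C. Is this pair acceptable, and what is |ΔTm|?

|ΔTm| = 2°C; the pair is acceptable.

Forward: A=6 T=1 G=5 C=8 → Tm = 2·7 + 4·13 = 66°C.
Reverse: A=4 T=6 G=5 C=7 → Tm = 2·10 + 4·12 = 68°C.
|ΔTm| = |66 − 68| = 2°C, ≤ 6°C.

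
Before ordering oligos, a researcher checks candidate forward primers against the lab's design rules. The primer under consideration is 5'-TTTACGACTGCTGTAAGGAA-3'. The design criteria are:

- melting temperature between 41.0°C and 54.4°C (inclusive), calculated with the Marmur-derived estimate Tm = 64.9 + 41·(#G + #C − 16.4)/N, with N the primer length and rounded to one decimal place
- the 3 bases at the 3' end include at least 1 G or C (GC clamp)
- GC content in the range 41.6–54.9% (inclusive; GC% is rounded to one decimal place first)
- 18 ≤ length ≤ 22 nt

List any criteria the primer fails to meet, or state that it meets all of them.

Fails: GC content.

Base counts: A=6, T=6, G=5, C=3 (length 20).
Tm: Tm = 64.9 + 41·(8 − 16.4)/20 = 47.7°C ✓
GC clamp: 3' end GAA has 1 G/C ✓
GC content: GC 8/20 = 40.0%, outside 41.6–54.9% ✗
length: length 20 ✓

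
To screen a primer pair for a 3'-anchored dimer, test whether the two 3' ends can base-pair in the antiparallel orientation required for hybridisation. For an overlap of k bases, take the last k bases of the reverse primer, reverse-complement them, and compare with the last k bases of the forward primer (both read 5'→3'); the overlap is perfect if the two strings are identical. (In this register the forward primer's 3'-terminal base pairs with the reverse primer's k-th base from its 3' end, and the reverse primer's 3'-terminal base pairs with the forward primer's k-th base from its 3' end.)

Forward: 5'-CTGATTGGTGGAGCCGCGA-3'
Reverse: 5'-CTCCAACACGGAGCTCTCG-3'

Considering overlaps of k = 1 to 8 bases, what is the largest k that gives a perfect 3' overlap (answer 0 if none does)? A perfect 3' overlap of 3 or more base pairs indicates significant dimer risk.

Last 8 bases (5'→3') — forward …AGCCGCGA, reverse …AGCTCTCG.
Reverse complement of the reverse primer's last 8 bases: CGAGAGCT; its first k bases are the reverse complement of the reverse primer's last k bases, so a perfect k-base overlap needs the forward primer's last k bases to equal them.
Comparing (forward last k vs required): k=1: A vs C ✗; k=2: GA vs CG ✗; k=3: CGA vs CGA ✓; k=4: GCGA vs CGAG ✗; k=5: CGCGA vs CGAGA ✗; k=6: CCGCGA vs CGAGAG ✗; k=7: GCCGCGA vs CGAGAGC ✗; k=8: AGCCGCGA vs CGAGAGCT ✗.
Only k = 3 is perfect, so the longest perfect 3' overlap is 3.

Longest perfect overlap: 3 complementary base pairs; significant dimer risk (threshold 3).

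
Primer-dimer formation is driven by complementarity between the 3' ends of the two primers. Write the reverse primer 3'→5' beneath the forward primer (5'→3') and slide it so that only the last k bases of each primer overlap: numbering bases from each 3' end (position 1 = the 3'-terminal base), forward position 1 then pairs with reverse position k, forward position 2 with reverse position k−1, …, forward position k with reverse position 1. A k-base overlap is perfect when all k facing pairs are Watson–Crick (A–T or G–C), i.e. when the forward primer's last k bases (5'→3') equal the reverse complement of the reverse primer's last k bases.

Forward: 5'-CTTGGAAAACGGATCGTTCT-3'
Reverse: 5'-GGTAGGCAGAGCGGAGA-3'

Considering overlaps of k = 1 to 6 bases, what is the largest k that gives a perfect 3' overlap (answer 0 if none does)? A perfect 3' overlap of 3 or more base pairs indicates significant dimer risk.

Longest perfect overlap: 3 complementary base pairs; significant dimer risk (threshold 3).

Last 6 bases (5'→3') — forward …CGTTCT, reverse …CGGAGA.
Reverse complement of the reverse primer's last 6 bases: TCTCCG; its first k bases are the reverse complement of the reverse primer's last k bases, so a perfect k-base overlap needs the forward primer's last k bases to equal them.
Comparing (forward last k vs required): k=1: T vs T ✓; k=2: CT vs TC ✗; k=3: TCT vs TCT ✓; k=4: TTCT vs TCTC ✗; k=5: GTTCT vs TCTCC ✗; k=6: CGTTCT vs TCTCCG ✗.
Perfect overlaps at k = 1, 3; the largest is 3.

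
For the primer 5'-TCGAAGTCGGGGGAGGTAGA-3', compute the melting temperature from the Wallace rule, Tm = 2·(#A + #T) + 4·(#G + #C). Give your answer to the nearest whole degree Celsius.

Base counts: A=5, T=3, G=10, C=2 (length 20).
Tm = 2·(5+3) + 4·(10+2) = 2·8 + 4·12 = 16 + 48 = 64°C.

64°C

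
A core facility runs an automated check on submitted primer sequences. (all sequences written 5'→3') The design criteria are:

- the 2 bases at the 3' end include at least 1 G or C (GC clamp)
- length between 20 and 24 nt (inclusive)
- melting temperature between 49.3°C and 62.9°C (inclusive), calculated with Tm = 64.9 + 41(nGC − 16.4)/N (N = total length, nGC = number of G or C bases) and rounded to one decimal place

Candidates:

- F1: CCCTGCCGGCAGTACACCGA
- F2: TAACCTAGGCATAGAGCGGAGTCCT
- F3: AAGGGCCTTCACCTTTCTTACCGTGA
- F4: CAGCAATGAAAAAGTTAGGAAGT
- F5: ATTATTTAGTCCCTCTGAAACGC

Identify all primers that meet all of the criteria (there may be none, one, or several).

F1 (20 nt, A=4 T=2 G=5 C=9): 3' end GA has 1 G/C ✓; length 20 ✓; Tm = 64.9 + 41·(14 − 16.4)/20 = 60.0°C ✓ — passes.
F2 (25 nt, A=7 T=5 G=7 C=6): 3' end CT has 1 G/C ✓; length 25, outside 20–24 ✗; Tm = 64.9 + 41·(13 − 16.4)/25 = 59.3°C ✓ — fails.
F3 (26 nt, A=5 T=8 G=5 C=8): 3' end GA has 1 G/C ✓; length 26, outside 20–24 ✗; Tm = 64.9 + 41·(13 − 16.4)/26 = 59.5°C ✓ — fails.
F4 (23 nt, A=11 T=4 G=6 C=2): 3' end GT has 1 G/C ✓; length 23 ✓; Tm = 64.9 + 41·(8 − 16.4)/23 = 49.9°C ✓ — passes.
F5 (23 nt, A=6 T=8 G=3 C=6): 3' end GC has 2 G/C ✓; length 23 ✓; Tm = 64.9 + 41·(9 − 16.4)/23 = 51.7°C ✓ — passes.

F1, F4 and F5.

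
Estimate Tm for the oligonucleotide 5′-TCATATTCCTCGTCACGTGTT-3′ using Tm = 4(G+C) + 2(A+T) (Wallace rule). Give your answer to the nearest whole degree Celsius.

Base counts: A=3, T=9, G=3, C=6 (length 21).
Tm = 2·(3+9) + 4·(3+6) = 2·12 + 4·9 = 24 + 36 = 60°C.

60°C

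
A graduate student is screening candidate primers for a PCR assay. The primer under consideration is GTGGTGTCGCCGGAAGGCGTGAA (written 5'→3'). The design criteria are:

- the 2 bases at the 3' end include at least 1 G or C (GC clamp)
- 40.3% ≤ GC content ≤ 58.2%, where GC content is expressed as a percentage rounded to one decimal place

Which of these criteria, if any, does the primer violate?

Fails: GC clamp, GC content.

Base counts: A=4, T=4, G=11, C=4 (length 23).
GC clamp: 3' end AA has 0 G/C, need ≥1 ✗
GC content: GC 15/23 = 65.2%, outside 40.3–58.2% ✗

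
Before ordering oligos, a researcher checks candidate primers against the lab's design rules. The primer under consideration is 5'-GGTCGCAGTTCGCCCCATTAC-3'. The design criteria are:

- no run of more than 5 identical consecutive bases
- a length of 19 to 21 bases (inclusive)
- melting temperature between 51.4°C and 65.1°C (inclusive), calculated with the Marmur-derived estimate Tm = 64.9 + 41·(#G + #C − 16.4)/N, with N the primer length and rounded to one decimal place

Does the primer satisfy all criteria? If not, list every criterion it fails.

Meets all criteria.

Base counts: A=3, T=5, G=5, C=8 (length 21).
homopolymer run: longest run = 4 ✓
length: length 21 ✓
Tm: Tm = 64.9 + 41·(13 − 16.4)/21 = 58.3°C ✓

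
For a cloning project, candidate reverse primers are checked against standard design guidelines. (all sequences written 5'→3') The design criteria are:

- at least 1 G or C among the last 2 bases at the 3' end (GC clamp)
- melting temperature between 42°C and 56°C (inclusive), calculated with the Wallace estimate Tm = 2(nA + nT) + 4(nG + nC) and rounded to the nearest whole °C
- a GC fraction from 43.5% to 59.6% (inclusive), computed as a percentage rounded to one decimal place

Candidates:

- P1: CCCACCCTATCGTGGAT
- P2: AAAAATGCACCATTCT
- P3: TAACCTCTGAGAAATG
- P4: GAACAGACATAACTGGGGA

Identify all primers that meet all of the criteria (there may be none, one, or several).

P4 only.

P1 (17 nt, A=3 T=4 G=3 C=7): 3' end AT has 0 G/C, need ≥1 ✗; Tm = 2·7 + 4·10 = 54°C ✓; GC 10/17 = 58.8% ✓ — fails.
P2 (16 nt, A=7 T=4 G=1 C=4): 3' end CT has 1 G/C ✓; Tm = 2·11 + 4·5 = 42°C ✓; GC 5/16 = 31.3%, outside 43.5–59.6% ✗ — fails.
P3 (16 nt, A=6 T=4 G=3 C=3): 3' end TG has 1 G/C ✓; Tm = 2·10 + 4·6 = 44°C ✓; GC 6/16 = 37.5%, outside 43.5–59.6% ✗ — fails.
P4 (19 nt, A=8 T=2 G=6 C=3): 3' end GA has 1 G/C ✓; Tm = 2·10 + 4·9 = 56°C ✓; GC 9/19 = 47.4% ✓ — passes.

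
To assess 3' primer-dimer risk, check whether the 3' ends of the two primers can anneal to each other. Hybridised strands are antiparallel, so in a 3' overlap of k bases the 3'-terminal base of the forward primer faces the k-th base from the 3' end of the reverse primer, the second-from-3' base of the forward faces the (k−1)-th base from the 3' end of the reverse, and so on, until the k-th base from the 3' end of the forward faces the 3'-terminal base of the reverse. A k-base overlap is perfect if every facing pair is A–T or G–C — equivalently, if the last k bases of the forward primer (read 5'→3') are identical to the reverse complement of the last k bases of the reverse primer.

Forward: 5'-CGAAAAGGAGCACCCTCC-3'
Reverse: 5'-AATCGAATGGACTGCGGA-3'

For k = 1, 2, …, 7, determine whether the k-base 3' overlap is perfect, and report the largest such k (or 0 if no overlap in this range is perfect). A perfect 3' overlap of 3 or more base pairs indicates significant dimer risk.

Last 7 bases (5'→3') — forward …ACCCTCC, reverse …CTGCGGA.
Reverse complement of the reverse primer's last 7 bases: TCCGCAG; its first k bases are the reverse complement of the reverse primer's last k bases, so a perfect k-base overlap needs the forward primer's last k bases to equal them.
Comparing (forward last k vs required): k=1: C vs T ✗; k=2: CC vs TC ✗; k=3: TCC vs TCC ✓; k=4: CTCC vs TCCG ✗; k=5: CCTCC vs TCCGC ✗; k=6: CCCTCC vs TCCGCA ✗; k=7: ACCCTCC vs TCCGCAG ✗.
Only k = 3 is perfect, so the longest perfect 3' overlap is 3.

Longest perfect overlap: 3 complementary base pairs; significant dimer risk (threshold 3).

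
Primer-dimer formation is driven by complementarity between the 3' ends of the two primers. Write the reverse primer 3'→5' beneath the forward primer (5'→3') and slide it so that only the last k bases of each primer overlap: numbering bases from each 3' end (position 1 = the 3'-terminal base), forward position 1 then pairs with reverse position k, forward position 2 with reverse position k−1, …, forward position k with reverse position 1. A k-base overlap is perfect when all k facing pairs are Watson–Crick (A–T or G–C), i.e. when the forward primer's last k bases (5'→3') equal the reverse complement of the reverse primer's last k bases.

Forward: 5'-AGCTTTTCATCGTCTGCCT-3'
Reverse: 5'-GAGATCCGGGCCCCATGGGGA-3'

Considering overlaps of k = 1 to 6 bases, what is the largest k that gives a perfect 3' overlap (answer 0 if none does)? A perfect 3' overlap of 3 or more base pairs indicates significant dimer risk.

Last 6 bases (5'→3') — forward …CTGCCT, reverse …TGGGGA.
Reverse complement of the reverse primer's last 6 bases: TCCCCA; its first k bases are the reverse complement of the reverse primer's last k bases, so a perfect k-base overlap needs the forward primer's last k bases to equal them.
Comparing (forward last k vs required): k=1: T vs T ✓; k=2: CT vs TC ✗; k=3: CCT vs TCC ✗; k=4: GCCT vs TCCC ✗; k=5: TGCCT vs TCCCC ✗; k=6: CTGCCT vs TCCCCA ✗.
Only k = 1 is perfect, so the longest perfect 3' overlap is 1.

Longest perfect overlap: 1 complementary base pair; below the dimer-risk threshold (threshold 3).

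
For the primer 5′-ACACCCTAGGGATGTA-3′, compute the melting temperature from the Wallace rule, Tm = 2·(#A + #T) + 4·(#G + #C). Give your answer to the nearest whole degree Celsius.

48°C

Base counts: A=5, T=3, G=4, C=4 (length 16).
Tm = 2·(5+3) + 4·(4+4) = 2·8 + 4·8 = 16 + 32 = 48°C.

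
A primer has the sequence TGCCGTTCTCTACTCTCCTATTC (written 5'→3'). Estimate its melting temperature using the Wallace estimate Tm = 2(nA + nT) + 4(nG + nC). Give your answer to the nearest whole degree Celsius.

Base counts: A=2, T=10, G=2, C=9 (length 23).
Tm = 2·(2+10) + 4·(2+9) = 2·12 + 4·11 = 24 + 44 = 68°C.

68°C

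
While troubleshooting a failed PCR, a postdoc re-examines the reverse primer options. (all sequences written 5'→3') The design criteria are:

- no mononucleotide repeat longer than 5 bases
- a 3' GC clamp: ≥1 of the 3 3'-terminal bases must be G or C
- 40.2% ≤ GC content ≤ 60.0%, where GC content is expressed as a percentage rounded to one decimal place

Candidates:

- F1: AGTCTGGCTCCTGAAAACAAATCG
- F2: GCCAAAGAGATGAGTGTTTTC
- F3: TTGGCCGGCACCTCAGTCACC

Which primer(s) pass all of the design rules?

F1 and F2.

F1 (24 nt, A=8 T=5 G=5 C=6): longest run = 4 ✓; 3' end TCG has 2 G/C ✓; GC 11/24 = 45.8% ✓ — passes.
F2 (21 nt, A=6 T=6 G=6 C=3): longest run = 4 ✓; 3' end TTC has 1 G/C ✓; GC 9/21 = 42.9% ✓ — passes.
F3 (21 nt, A=3 T=4 G=5 C=9): longest run = 2 ✓; 3' end ACC has 2 G/C ✓; GC 14/21 = 66.7%, outside 40.2–60.0% ✗ — fails.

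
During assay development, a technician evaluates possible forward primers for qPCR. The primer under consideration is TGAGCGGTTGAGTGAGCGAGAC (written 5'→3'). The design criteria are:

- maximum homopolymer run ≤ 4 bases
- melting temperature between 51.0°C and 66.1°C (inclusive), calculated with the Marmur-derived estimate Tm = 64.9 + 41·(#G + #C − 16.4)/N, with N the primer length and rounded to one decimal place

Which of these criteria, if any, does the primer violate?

Meets all criteria.

Base counts: A=5, T=4, G=10, C=3 (length 22).
homopolymer run: longest run = 2 ✓
Tm: Tm = 64.9 + 41·(13 − 16.4)/22 = 58.6°C ✓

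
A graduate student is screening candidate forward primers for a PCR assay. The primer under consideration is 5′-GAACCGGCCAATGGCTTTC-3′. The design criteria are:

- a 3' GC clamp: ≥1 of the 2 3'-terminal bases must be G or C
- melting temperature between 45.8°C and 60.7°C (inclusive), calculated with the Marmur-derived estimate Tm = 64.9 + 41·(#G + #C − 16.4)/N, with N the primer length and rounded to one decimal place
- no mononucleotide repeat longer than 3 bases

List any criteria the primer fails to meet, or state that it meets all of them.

Base counts: A=4, T=4, G=5, C=6 (length 19).
GC clamp: 3' end TC has 1 G/C ✓
Tm: Tm = 64.9 + 41·(11 − 16.4)/19 = 53.2°C ✓
homopolymer run: longest run = 3 ✓

Meets all criteria.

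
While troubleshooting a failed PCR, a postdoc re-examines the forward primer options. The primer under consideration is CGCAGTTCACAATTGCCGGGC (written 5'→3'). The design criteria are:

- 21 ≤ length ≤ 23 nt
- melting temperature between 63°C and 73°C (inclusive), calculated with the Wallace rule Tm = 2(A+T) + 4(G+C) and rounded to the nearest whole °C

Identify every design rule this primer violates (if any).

Base counts: A=4, T=4, G=6, C=7 (length 21).
length: length 21 ✓
Tm: Tm = 2·8 + 4·13 = 68°C ✓

Meets all criteria.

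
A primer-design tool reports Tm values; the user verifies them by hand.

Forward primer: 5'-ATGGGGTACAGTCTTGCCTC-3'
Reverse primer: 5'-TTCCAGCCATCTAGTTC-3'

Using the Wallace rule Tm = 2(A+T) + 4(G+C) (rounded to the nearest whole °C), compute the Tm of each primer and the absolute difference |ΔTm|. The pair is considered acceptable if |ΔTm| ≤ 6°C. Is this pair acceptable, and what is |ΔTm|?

Forward: A=3 T=6 G=6 C=5 → Tm = 2·9 + 4·11 = 62°C.
Reverse: A=3 T=6 G=2 C=6 → Tm = 2·9 + 4·8 = 50°C.
|ΔTm| = |62 − 50| = 12°C, > 6°C.

|ΔTm| = 12°C; the pair is not acceptable.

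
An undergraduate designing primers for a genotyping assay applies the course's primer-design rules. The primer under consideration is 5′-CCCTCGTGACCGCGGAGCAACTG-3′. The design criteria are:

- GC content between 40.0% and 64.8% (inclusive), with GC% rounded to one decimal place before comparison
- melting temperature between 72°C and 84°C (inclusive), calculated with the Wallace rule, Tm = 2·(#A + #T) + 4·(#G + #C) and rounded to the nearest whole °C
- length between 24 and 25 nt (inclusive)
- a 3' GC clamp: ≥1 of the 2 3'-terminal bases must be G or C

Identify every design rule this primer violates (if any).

Fails: GC content, length.

Base counts: A=4, T=3, G=7, C=9 (length 23).
GC content: GC 16/23 = 69.6%, outside 40.0–64.8% ✗
Tm: Tm = 2·7 + 4·16 = 78°C ✓
length: length 23, outside 24–25 ✗
GC clamp: 3' end TG has 1 G/C ✓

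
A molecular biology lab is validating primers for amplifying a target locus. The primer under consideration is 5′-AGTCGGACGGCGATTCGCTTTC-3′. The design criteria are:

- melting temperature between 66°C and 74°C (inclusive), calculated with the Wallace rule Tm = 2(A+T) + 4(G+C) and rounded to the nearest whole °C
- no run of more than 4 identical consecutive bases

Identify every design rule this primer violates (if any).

Meets all criteria.

Base counts: A=3, T=6, G=7, C=6 (length 22).
Tm: Tm = 2·9 + 4·13 = 70°C ✓
homopolymer run: longest run = 3 ✓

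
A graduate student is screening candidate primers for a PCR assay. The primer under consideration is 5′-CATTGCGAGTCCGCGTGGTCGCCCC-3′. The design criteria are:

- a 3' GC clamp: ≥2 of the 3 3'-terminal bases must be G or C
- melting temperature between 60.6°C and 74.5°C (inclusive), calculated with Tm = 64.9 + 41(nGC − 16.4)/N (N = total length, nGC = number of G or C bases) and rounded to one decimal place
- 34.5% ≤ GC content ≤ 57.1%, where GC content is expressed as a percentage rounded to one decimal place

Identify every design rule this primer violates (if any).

Fails: GC content.

Base counts: A=2, T=5, G=8, C=10 (length 25).
GC clamp: 3' end CCC has 3 G/C ✓
Tm: Tm = 64.9 + 41·(18 − 16.4)/25 = 67.5°C ✓
GC content: GC 18/25 = 72.0%, outside 34.5–57.1% ✗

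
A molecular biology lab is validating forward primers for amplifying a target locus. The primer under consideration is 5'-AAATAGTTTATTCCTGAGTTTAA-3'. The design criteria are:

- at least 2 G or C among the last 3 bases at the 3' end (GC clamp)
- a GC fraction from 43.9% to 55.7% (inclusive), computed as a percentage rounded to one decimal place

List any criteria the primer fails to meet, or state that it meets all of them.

Base counts: A=8, T=10, G=3, C=2 (length 23).
GC clamp: 3' end TAA has 0 G/C, need ≥2 ✗
GC content: GC 5/23 = 21.7%, outside 43.9–55.7% ✗

Fails: GC clamp, GC content.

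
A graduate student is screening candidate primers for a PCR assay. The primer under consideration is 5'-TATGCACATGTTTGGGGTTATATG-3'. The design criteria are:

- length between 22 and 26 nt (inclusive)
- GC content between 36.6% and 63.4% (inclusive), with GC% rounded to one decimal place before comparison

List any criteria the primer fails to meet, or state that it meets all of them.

Base counts: A=5, T=10, G=7, C=2 (length 24).
length: length 24 ✓
GC content: GC 9/24 = 37.5% ✓

Meets all criteria.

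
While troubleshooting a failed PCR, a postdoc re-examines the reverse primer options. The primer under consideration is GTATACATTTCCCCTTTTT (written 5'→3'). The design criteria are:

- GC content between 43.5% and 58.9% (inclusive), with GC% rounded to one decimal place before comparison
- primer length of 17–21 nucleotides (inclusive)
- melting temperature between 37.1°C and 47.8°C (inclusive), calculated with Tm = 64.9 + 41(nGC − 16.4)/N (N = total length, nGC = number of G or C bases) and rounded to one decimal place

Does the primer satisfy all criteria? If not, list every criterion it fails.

Fails: GC content.

Base counts: A=3, T=10, G=1, C=5 (length 19).
GC content: GC 6/19 = 31.6%, outside 43.5–58.9% ✗
length: length 19 ✓
Tm: Tm = 64.9 + 41·(6 − 16.4)/19 = 42.5°C ✓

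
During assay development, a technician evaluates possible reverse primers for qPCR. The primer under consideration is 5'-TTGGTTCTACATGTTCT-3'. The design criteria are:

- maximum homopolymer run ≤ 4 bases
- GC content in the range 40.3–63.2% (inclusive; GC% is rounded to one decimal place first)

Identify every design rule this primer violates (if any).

Fails: GC content.

Base counts: A=2, T=9, G=3, C=3 (length 17).
homopolymer run: longest run = 2 ✓
GC content: GC 6/17 = 35.3%, outside 40.3–63.2% ✗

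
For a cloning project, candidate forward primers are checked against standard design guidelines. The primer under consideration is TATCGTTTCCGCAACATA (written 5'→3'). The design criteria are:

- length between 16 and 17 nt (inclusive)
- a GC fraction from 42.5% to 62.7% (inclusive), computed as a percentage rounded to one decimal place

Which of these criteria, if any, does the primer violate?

Fails: length, GC content.

Base counts: A=5, T=6, G=2, C=5 (length 18).
length: length 18, outside 16–17 ✗
GC content: GC 7/18 = 38.9%, outside 42.5–62.7% ✗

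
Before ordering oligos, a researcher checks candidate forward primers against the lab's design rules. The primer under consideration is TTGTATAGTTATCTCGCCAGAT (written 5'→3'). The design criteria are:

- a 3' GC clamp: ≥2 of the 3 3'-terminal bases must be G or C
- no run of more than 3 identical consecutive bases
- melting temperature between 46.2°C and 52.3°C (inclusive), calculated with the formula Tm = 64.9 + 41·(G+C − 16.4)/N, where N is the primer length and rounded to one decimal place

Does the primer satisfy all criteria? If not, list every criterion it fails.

Fails: GC clamp.

Base counts: A=5, T=9, G=4, C=4 (length 22).
GC clamp: 3' end GAT has 1 G/C, need ≥2 ✗
homopolymer run: longest run = 2 ✓
Tm: Tm = 64.9 + 41·(8 − 16.4)/22 = 49.2°C ✓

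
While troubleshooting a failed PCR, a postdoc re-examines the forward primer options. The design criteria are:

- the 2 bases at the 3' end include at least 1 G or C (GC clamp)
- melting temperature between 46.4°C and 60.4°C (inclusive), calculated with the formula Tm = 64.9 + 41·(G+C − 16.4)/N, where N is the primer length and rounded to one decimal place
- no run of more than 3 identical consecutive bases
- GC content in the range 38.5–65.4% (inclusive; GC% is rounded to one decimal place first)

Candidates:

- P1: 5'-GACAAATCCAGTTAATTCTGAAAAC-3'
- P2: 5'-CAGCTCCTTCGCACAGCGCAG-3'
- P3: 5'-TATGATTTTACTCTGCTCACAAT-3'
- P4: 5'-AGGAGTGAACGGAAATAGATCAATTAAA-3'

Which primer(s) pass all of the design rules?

P1 (25 nt, A=11 T=6 G=3 C=5): 3' end AC has 1 G/C ✓; Tm = 64.9 + 41·(8 − 16.4)/25 = 51.1°C ✓; longest run = 4, exceeds 3 ✗; GC 8/25 = 32.0%, outside 38.5–65.4% ✗ — fails.
P2 (21 nt, A=4 T=3 G=5 C=9): 3' end AG has 1 G/C ✓; Tm = 64.9 + 41·(14 − 16.4)/21 = 60.2°C ✓; longest run = 2 ✓; GC 14/21 = 66.7%, outside 38.5–65.4% ✗ — fails.
P3 (23 nt, A=6 T=10 G=2 C=5): 3' end AT has 0 G/C, need ≥1 ✗; Tm = 64.9 + 41·(7 − 16.4)/23 = 48.1°C ✓; longest run = 4, exceeds 3 ✗; GC 7/23 = 30.4%, outside 38.5–65.4% ✗ — fails.
P4 (28 nt, A=14 T=5 G=7 C=2): 3' end AA has 0 G/C, need ≥1 ✗; Tm = 64.9 + 41·(9 − 16.4)/28 = 54.1°C ✓; longest run = 3 ✓; GC 9/28 = 32.1%, outside 38.5–65.4% ✗ — fails.

None of the candidates satisfy all criteria.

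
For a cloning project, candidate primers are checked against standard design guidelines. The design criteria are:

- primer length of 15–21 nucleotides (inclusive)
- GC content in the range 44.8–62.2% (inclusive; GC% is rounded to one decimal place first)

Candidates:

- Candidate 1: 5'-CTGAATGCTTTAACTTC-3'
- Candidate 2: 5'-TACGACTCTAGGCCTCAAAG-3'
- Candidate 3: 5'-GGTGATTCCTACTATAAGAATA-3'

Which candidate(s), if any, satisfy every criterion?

Candidate 2 only.

Candidate 1 (17 nt, A=4 T=7 G=2 C=4): length 17 ✓; GC 6/17 = 35.3%, outside 44.8–62.2% ✗ — fails.
Candidate 2 (20 nt, A=6 T=4 G=4 C=6): length 20 ✓; GC 10/20 = 50.0% ✓ — passes.
Candidate 3 (22 nt, A=8 T=7 G=4 C=3): length 22, outside 15–21 ✗; GC 7/22 = 31.8%, outside 44.8–62.2% ✗ — fails.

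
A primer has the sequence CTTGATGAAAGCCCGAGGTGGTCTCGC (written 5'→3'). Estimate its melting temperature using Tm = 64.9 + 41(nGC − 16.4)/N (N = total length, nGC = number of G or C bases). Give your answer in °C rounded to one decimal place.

64.3°C

Base counts: A=5, T=6, G=9, C=7; G+C = 16, N = 27.
Tm = 64.9 + 41·(16 − 16.4)/27 = 64.9 + -16.40/27 = 64.3°C.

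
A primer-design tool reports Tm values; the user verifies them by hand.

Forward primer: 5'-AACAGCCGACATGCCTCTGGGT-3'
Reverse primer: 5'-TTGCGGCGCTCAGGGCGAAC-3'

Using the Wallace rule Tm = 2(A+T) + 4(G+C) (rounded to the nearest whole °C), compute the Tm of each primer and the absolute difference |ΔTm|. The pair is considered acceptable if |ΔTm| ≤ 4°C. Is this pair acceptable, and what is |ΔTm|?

|ΔTm| = 2°C; the pair is acceptable.

Forward: A=5 T=4 G=6 C=7 → Tm = 2·9 + 4·13 = 70°C.
Reverse: A=3 T=3 G=8 C=6 → Tm = 2·6 + 4·14 = 68°C.
|ΔTm| = |70 − 68| = 2°C, ≤ 4°C.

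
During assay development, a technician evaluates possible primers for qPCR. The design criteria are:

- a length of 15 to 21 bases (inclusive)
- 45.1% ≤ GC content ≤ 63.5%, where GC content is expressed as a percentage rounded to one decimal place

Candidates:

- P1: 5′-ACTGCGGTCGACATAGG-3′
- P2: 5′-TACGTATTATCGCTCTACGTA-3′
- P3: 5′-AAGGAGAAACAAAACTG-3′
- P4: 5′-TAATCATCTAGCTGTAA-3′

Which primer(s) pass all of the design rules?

P1 only.

P1 (17 nt, A=4 T=3 G=6 C=4): length 17 ✓; GC 10/17 = 58.8% ✓ — passes.
P2 (21 nt, A=5 T=8 G=3 C=5): length 21 ✓; GC 8/21 = 38.1%, outside 45.1–63.5% ✗ — fails.
P3 (17 nt, A=10 T=1 G=4 C=2): length 17 ✓; GC 6/17 = 35.3%, outside 45.1–63.5% ✗ — fails.
P4 (17 nt, A=6 T=6 G=2 C=3): length 17 ✓; GC 5/17 = 29.4%, outside 45.1–63.5% ✗ — fails.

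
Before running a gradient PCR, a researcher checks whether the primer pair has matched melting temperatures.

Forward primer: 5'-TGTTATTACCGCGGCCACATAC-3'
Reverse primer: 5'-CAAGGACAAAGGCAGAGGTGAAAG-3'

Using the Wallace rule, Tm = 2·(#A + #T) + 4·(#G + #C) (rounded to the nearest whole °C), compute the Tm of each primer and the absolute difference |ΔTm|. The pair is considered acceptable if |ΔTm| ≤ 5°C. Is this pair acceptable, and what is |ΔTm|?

Forward: A=5 T=6 G=4 C=7 → Tm = 2·11 + 4·11 = 66°C.
Reverse: A=11 T=1 G=9 C=3 → Tm = 2·12 + 4·12 = 72°C.
|ΔTm| = |66 − 72| = 6°C, > 5°C.

|ΔTm| = 6°C; the pair is not acceptable.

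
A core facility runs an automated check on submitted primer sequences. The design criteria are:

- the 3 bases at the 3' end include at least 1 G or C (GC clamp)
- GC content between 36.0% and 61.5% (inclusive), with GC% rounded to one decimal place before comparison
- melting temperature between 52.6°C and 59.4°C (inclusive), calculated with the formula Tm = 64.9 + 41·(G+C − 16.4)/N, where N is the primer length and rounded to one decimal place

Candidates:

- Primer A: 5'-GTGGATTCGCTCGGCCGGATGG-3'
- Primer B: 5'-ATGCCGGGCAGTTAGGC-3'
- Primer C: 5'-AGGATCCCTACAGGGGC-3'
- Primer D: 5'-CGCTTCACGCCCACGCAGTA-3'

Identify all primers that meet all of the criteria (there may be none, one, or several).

Primer A (22 nt, A=2 T=5 G=10 C=5): 3' end TGG has 2 G/C ✓; GC 15/22 = 68.2%, outside 36.0–61.5% ✗; Tm = 64.9 + 41·(15 − 16.4)/22 = 62.3°C, outside 52.6–59.4°C ✗ — fails.
Primer B (17 nt, A=3 T=3 G=7 C=4): 3' end GGC has 3 G/C ✓; GC 11/17 = 64.7%, outside 36.0–61.5% ✗; Tm = 64.9 + 41·(11 − 16.4)/17 = 51.9°C, outside 52.6–59.4°C ✗ — fails.
Primer C (17 nt, A=4 T=2 G=6 C=5): 3' end GGC has 3 G/C ✓; GC 11/17 = 64.7%, outside 36.0–61.5% ✗; Tm = 64.9 + 41·(11 − 16.4)/17 = 51.9°C, outside 52.6–59.4°C ✗ — fails.
Primer D (20 nt, A=4 T=3 G=4 C=9): 3' end GTA has 1 G/C ✓; GC 13/20 = 65.0%, outside 36.0–61.5% ✗; Tm = 64.9 + 41·(13 − 16.4)/20 = 57.9°C ✓ — fails.

None of the candidates satisfy all criteria.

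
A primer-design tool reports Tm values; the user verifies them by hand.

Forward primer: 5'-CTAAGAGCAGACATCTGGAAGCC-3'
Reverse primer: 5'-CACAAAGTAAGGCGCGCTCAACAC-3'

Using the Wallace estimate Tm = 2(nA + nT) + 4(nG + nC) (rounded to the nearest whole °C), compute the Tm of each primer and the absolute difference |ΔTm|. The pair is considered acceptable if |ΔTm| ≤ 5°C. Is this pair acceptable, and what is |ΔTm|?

|ΔTm| = 4°C; the pair is acceptable.

Forward: A=8 T=3 G=6 C=6 → Tm = 2·11 + 4·12 = 70°C.
Reverse: A=9 T=2 G=5 C=8 → Tm = 2·11 + 4·13 = 74°C.
|ΔTm| = |70 − 74| = 4°C, ≤ 5°C.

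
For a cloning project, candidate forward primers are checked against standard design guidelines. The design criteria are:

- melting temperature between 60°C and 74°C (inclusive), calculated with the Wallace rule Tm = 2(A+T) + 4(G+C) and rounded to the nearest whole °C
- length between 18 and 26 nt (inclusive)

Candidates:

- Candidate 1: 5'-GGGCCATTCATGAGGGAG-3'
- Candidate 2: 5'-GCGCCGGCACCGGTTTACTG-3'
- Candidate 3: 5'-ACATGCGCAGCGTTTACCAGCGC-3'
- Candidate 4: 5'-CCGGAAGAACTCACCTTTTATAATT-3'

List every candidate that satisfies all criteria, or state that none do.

Candidate 2, Candidate 3 and Candidate 4.

Candidate 1 (18 nt, A=4 T=3 G=8 C=3): Tm = 2·7 + 4·11 = 58°C, outside 60–74°C ✗; length 18 ✓ — fails.
Candidate 2 (20 nt, A=2 T=4 G=7 C=7): Tm = 2·6 + 4·14 = 68°C ✓; length 20 ✓ — passes.
Candidate 3 (23 nt, A=5 T=4 G=6 C=8): Tm = 2·9 + 4·14 = 74°C ✓; length 23 ✓ — passes.
Candidate 4 (25 nt, A=8 T=8 G=3 C=6): Tm = 2·16 + 4·9 = 68°C ✓; length 25 ✓ — passes.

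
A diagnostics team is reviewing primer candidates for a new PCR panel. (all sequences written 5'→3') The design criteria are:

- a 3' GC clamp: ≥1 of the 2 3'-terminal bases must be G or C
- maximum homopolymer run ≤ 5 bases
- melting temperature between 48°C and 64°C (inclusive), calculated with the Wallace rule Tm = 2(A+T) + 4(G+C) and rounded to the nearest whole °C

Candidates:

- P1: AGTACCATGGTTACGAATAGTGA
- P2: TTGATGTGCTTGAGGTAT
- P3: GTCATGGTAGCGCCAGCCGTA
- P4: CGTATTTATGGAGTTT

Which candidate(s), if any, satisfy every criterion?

P1 (23 nt, A=8 T=6 G=6 C=3): 3' end GA has 1 G/C ✓; longest run = 2 ✓; Tm = 2·14 + 4·9 = 64°C ✓ — passes.
P2 (18 nt, A=3 T=8 G=6 C=1): 3' end AT has 0 G/C, need ≥1 ✗; longest run = 2 ✓; Tm = 2·11 + 4·7 = 50°C ✓ — fails.
P3 (21 nt, A=4 T=4 G=7 C=6): 3' end TA has 0 G/C, need ≥1 ✗; longest run = 2 ✓; Tm = 2·8 + 4·13 = 68°C, outside 48–64°C ✗ — fails.
P4 (16 nt, A=3 T=8 G=4 C=1): 3' end TT has 0 G/C, need ≥1 ✗; longest run = 3 ✓; Tm = 2·11 + 4·5 = 42°C, outside 48–64°C ✗ — fails.

P1 only.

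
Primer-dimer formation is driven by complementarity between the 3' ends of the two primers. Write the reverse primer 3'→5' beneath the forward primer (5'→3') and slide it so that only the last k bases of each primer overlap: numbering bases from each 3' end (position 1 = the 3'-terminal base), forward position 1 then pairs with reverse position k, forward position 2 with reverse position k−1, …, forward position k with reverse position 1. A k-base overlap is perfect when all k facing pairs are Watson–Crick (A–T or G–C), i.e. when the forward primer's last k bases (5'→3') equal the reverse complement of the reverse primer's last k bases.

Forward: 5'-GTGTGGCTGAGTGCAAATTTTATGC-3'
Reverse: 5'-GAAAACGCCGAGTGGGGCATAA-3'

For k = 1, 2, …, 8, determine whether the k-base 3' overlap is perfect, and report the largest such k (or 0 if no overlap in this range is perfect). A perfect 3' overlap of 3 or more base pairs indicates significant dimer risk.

Last 8 bases (5'→3') — forward …TTTTATGC, reverse …GGGCATAA.
Reverse complement of the reverse primer's last 8 bases: TTATGCCC; its first k bases are the reverse complement of the reverse primer's last k bases, so a perfect k-base overlap needs the forward primer's last k bases to equal them.
Comparing (forward last k vs required): k=1: C vs T ✗; k=2: GC vs TT ✗; k=3: TGC vs TTA ✗; k=4: ATGC vs TTAT ✗; k=5: TATGC vs TTATG ✗; k=6: TTATGC vs TTATGC ✓; k=7: TTTATGC vs TTATGCC ✗; k=8: TTTTATGC vs TTATGCCC ✗.
Only k = 6 is perfect, so the longest perfect 3' overlap is 6.

Longest perfect overlap: 6 complementary base pairs; significant dimer risk (threshold 3).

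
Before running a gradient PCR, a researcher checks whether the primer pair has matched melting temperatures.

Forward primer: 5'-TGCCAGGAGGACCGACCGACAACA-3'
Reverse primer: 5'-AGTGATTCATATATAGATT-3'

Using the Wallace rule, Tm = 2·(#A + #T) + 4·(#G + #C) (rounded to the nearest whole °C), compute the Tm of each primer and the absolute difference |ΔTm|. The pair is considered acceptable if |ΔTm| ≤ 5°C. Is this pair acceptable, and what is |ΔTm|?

|ΔTm| = 32°C; the pair is not acceptable.

Forward: A=8 T=1 G=7 C=8 → Tm = 2·9 + 4·15 = 78°C.
Reverse: A=7 T=8 G=3 C=1 → Tm = 2·15 + 4·4 = 46°C.
|ΔTm| = |78 − 46| = 32°C, > 5°C.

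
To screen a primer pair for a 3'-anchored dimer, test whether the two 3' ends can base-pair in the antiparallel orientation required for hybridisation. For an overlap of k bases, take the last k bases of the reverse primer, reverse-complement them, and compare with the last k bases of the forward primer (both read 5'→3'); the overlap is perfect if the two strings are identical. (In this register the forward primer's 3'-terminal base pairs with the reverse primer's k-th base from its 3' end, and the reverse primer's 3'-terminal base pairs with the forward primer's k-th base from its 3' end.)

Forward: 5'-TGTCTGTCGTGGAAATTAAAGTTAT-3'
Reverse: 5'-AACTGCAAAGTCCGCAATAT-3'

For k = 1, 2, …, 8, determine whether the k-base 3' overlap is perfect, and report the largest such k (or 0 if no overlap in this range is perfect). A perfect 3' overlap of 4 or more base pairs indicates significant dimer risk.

Longest perfect overlap: 2 complementary base pairs; below the dimer-risk threshold (threshold 4).

Last 8 bases (5'→3') — forward …AAAGTTAT, reverse …CGCAATAT.
Reverse complement of the reverse primer's last 8 bases: ATATTGCG; its first k bases are the reverse complement of the reverse primer's last k bases, so a perfect k-base overlap needs the forward primer's last k bases to equal them.
Comparing (forward last k vs required): k=1: T vs A ✗; k=2: AT vs AT ✓; k=3: TAT vs ATA ✗; k=4: TTAT vs ATAT ✗; k=5: GTTAT vs ATATT ✗; k=6: AGTTAT vs ATATTG ✗; k=7: AAGTTAT vs ATATTGC ✗; k=8: AAAGTTAT vs ATATTGCG ✗.
Only k = 2 is perfect, so the longest perfect 3' overlap is 2.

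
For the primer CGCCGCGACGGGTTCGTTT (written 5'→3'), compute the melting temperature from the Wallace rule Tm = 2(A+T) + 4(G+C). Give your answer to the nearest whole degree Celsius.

64°C

Base counts: A=1, T=5, G=7, C=6 (length 19).
Tm = 2·(1+5) + 4·(7+6) = 2·6 + 4·13 = 12 + 52 = 64°C.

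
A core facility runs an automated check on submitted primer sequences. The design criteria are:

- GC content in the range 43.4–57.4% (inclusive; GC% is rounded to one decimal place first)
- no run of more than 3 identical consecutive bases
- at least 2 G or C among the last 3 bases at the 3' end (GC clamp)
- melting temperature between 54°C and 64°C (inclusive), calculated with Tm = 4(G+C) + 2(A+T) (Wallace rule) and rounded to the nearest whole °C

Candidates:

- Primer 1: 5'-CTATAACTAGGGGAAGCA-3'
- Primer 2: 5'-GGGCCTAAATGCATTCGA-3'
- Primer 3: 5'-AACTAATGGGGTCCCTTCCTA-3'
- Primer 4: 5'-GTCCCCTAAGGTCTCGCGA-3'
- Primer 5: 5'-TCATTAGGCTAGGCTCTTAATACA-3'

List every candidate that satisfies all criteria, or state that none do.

Primer 1 (18 nt, A=7 T=3 G=5 C=3): GC 8/18 = 44.4% ✓; longest run = 4, exceeds 3 ✗; 3' end GCA has 2 G/C ✓; Tm = 2·10 + 4·8 = 52°C, outside 54–64°C ✗ — fails.
Primer 2 (18 nt, A=5 T=4 G=5 C=4): GC 9/18 = 50.0% ✓; longest run = 3 ✓; 3' end CGA has 2 G/C ✓; Tm = 2·9 + 4·9 = 54°C ✓ — passes.
Primer 3 (21 nt, A=5 T=6 G=4 C=6): GC 10/21 = 47.6% ✓; longest run = 4, exceeds 3 ✗; 3' end CTA has 1 G/C, need ≥2 ✗; Tm = 2·11 + 4·10 = 62°C ✓ — fails.
Primer 4 (19 nt, A=3 T=4 G=5 C=7): GC 12/19 = 63.2%, outside 43.4–57.4% ✗; longest run = 4, exceeds 3 ✗; 3' end CGA has 2 G/C ✓; Tm = 2·7 + 4·12 = 62°C ✓ — fails.
Primer 5 (24 nt, A=7 T=8 G=4 C=5): GC 9/24 = 37.5%, outside 43.4–57.4% ✗; longest run = 2 ✓; 3' end ACA has 1 G/C, need ≥2 ✗; Tm = 2·15 + 4·9 = 66°C, outside 54–64°C ✗ — fails.

Primer 2 only.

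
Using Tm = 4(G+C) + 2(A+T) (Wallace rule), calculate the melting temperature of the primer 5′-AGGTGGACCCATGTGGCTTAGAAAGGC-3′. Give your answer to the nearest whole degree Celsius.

84°C

Base counts: A=7, T=5, G=10, C=5 (length 27).
Tm = 2·(7+5) + 4·(10+5) = 2·12 + 4·15 = 24 + 60 = 84°C.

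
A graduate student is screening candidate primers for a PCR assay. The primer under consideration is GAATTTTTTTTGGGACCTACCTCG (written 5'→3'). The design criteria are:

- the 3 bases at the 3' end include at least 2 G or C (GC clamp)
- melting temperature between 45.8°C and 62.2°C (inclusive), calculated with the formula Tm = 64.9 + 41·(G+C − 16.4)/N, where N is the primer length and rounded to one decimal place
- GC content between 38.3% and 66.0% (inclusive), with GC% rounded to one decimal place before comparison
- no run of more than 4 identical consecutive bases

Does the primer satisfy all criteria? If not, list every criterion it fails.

Fails: homopolymer run.

Base counts: A=4, T=10, G=5, C=5 (length 24).
GC clamp: 3' end TCG has 2 G/C ✓
Tm: Tm = 64.9 + 41·(10 − 16.4)/24 = 54.0°C ✓
GC content: GC 10/24 = 41.7% ✓
homopolymer run: longest run = 8, exceeds 4 ✗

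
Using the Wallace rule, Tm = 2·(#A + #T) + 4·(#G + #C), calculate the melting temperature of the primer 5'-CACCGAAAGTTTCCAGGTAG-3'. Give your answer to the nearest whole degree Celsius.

60°C

Base counts: A=6, T=4, G=5, C=5 (length 20).
Tm = 2·(6+4) + 4·(5+5) = 2·10 + 4·10 = 20 + 40 = 60°C.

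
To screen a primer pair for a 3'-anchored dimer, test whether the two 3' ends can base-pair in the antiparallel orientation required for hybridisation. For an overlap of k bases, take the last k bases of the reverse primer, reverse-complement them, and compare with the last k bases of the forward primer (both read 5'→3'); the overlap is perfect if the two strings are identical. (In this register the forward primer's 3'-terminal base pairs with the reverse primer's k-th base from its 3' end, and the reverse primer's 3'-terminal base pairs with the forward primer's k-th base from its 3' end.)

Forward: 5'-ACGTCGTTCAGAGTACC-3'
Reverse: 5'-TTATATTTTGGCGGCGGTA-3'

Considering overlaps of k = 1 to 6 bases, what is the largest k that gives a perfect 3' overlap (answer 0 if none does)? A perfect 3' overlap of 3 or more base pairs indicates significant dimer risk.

Longest perfect overlap: 4 complementary base pairs; significant dimer risk (threshold 3).

Last 6 bases (5'→3') — forward …AGTACC, reverse …GCGGTA.
Reverse complement of the reverse primer's last 6 bases: TACCGC; its first k bases are the reverse complement of the reverse primer's last k bases, so a perfect k-base overlap needs the forward primer's last k bases to equal them.
Comparing (forward last k vs required): k=1: C vs T ✗; k=2: CC vs TA ✗; k=3: ACC vs TAC ✗; k=4: TACC vs TACC ✓; k=5: GTACC vs TACCG ✗; k=6: AGTACC vs TACCGC ✗.
Only k = 4 is perfect, so the longest perfect 3' overlap is 4.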